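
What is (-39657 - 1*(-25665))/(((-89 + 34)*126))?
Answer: 212/105 ≈ 2.0190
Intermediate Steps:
(-39657 - 1*(-25665))/(((-89 + 34)*126)) = (-39657 + 25665)/((-55*126)) = -13992/(-6930) = -13992*(-1/6930) = 212/105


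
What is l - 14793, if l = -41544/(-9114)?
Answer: -22463643/1519 ≈ -14788.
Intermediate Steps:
l = 6924/1519 (l = -41544*(-1/9114) = 6924/1519 ≈ 4.5583)
l - 14793 = 6924/1519 - 14793 = -22463643/1519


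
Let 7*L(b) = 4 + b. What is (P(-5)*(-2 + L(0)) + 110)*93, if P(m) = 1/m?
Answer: 71796/7 ≈ 10257.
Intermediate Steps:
L(b) = 4/7 + b/7 (L(b) = (4 + b)/7 = 4/7 + b/7)
(P(-5)*(-2 + L(0)) + 110)*93 = ((-2 + (4/7 + (⅐)*0))/(-5) + 110)*93 = (-(-2 + (4/7 + 0))/5 + 110)*93 = (-(-2 + 4/7)/5 + 110)*93 = (-⅕*(-10/7) + 110)*93 = (2/7 + 110)*93 = (772/7)*93 = 71796/7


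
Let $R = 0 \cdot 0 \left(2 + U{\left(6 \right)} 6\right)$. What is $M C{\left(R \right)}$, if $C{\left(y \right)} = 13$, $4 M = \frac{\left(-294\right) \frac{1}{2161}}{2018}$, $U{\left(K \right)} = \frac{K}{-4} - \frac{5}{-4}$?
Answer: $- \frac{1911}{8721796} \approx -0.00021911$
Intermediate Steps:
$U{\left(K \right)} = \frac{5}{4} - \frac{K}{4}$ ($U{\left(K \right)} = K \left(- \frac{1}{4}\right) - - \frac{5}{4} = - \frac{K}{4} + \frac{5}{4} = \frac{5}{4} - \frac{K}{4}$)
$M = - \frac{147}{8721796}$ ($M = \frac{- \frac{294}{2161} \cdot \frac{1}{2018}}{4} = \frac{\left(-294\right) \frac{1}{2161} \cdot \frac{1}{2018}}{4} = \frac{\left(- \frac{294}{2161}\right) \frac{1}{2018}}{4} = \frac{1}{4} \left(- \frac{147}{2180449}\right) = - \frac{147}{8721796} \approx -1.6854 \cdot 10^{-5}$)
$R = 0$ ($R = 0 \cdot 0 \left(2 + \left(\frac{5}{4} - \frac{3}{2}\right) 6\right) = 0 \left(2 + \left(\frac{5}{4} - \frac{3}{2}\right) 6\right) = 0 \left(2 - \frac{3}{2}\right) = 0 \cdot \frac{1}{2} = 0$)
$M C{\left(R \right)} = \left(- \frac{147}{8721796}\right) 13 = - \frac{1911}{8721796}$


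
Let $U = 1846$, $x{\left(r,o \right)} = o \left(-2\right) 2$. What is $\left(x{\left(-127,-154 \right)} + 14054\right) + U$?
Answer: $16516$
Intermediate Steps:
$x{\left(r,o \right)} = - 4 o$ ($x{\left(r,o \right)} = - 2 o 2 = - 4 o$)
$\left(x{\left(-127,-154 \right)} + 14054\right) + U = \left(\left(-4\right) \left(-154\right) + 14054\right) + 1846 = \left(616 + 14054\right) + 1846 = 14670 + 1846 = 16516$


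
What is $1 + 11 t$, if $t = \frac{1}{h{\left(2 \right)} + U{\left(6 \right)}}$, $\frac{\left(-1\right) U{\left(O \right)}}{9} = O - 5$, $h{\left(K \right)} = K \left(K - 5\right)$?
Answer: $\frac{4}{15} \approx 0.26667$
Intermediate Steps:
$h{\left(K \right)} = K \left(-5 + K\right)$
$U{\left(O \right)} = 45 - 9 O$ ($U{\left(O \right)} = - 9 \left(O - 5\right) = - 9 \left(-5 + O\right) = 45 - 9 O$)
$t = - \frac{1}{15}$ ($t = \frac{1}{2 \left(-5 + 2\right) + \left(45 - 54\right)} = \frac{1}{2 \left(-3\right) + \left(45 - 54\right)} = \frac{1}{-6 - 9} = \frac{1}{-15} = - \frac{1}{15} \approx -0.066667$)
$1 + 11 t = 1 + 11 \left(- \frac{1}{15}\right) = 1 - \frac{11}{15} = \frac{4}{15}$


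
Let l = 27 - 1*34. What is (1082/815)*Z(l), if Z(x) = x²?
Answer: 53018/815 ≈ 65.053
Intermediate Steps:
l = -7 (l = 27 - 34 = -7)
(1082/815)*Z(l) = (1082/815)*(-7)² = (1082*(1/815))*49 = (1082/815)*49 = 53018/815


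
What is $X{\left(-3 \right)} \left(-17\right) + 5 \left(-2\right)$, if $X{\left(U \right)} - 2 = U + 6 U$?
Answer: $313$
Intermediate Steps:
$X{\left(U \right)} = 2 + 7 U$ ($X{\left(U \right)} = 2 + \left(U + 6 U\right) = 2 + 7 U$)
$X{\left(-3 \right)} \left(-17\right) + 5 \left(-2\right) = \left(2 + 7 \left(-3\right)\right) \left(-17\right) + 5 \left(-2\right) = \left(2 - 21\right) \left(-17\right) - 10 = \left(-19\right) \left(-17\right) - 10 = 323 - 10 = 313$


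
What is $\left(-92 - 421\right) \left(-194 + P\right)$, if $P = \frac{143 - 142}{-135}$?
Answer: $\frac{497629}{5} \approx 99526.0$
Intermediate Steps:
$P = - \frac{1}{135}$ ($P = 1 \left(- \frac{1}{135}\right) = - \frac{1}{135} \approx -0.0074074$)
$\left(-92 - 421\right) \left(-194 + P\right) = \left(-92 - 421\right) \left(-194 - \frac{1}{135}\right) = \left(-513\right) \left(- \frac{26191}{135}\right) = \frac{497629}{5}$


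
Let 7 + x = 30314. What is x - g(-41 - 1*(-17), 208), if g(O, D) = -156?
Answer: 30463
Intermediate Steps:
x = 30307 (x = -7 + 30314 = 30307)
x - g(-41 - 1*(-17), 208) = 30307 - 1*(-156) = 30307 + 156 = 30463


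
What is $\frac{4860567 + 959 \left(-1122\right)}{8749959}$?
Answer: $\frac{1261523}{2916653} \approx 0.43252$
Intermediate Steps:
$\frac{4860567 + 959 \left(-1122\right)}{8749959} = \left(4860567 - 1075998\right) \frac{1}{8749959} = 3784569 \cdot \frac{1}{8749959} = \frac{1261523}{2916653}$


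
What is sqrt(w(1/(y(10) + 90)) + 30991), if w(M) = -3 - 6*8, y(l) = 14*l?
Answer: 2*sqrt(7735) ≈ 175.90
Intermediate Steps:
w(M) = -51 (w(M) = -3 - 48 = -51)
sqrt(w(1/(y(10) + 90)) + 30991) = sqrt(-51 + 30991) = sqrt(30940) = 2*sqrt(7735)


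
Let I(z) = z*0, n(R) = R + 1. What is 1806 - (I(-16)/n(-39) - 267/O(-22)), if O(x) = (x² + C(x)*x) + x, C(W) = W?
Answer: 1708743/946 ≈ 1806.3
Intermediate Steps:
n(R) = 1 + R
O(x) = x + 2*x² (O(x) = (x² + x*x) + x = (x² + x²) + x = 2*x² + x = x + 2*x²)
I(z) = 0
1806 - (I(-16)/n(-39) - 267/O(-22)) = 1806 - (0/(1 - 39) - 267*(-1/(22*(1 + 2*(-22))))) = 1806 - (0/(-38) - 267*(-1/(22*(1 - 44)))) = 1806 - (0*(-1/38) - 267/((-22*(-43)))) = 1806 - (0 - 267/946) = 1806 - 1*(-267/946) = 1806 + 267/946 = 1708743/946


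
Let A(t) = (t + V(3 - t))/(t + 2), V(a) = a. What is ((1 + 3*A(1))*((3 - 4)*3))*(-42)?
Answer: 504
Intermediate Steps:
A(t) = 3/(2 + t) (A(t) = (t + (3 - t))/(t + 2) = 3/(2 + t))
((1 + 3*A(1))*((3 - 4)*3))*(-42) = ((1 + 3*(3/(2 + 1)))*((3 - 4)*3))*(-42) = ((1 + 3*(3/3))*(-1*3))*(-42) = ((1 + 3*(3*(1/3)))*(-3))*(-42) = ((1 + 3*1)*(-3))*(-42) = ((1 + 3)*(-3))*(-42) = (4*(-3))*(-42) = -12*(-42) = 504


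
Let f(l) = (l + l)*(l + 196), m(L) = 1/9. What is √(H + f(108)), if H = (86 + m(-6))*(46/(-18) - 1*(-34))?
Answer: √5538109/9 ≈ 261.48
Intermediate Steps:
m(L) = ⅑ (m(L) = 1*(⅑) = ⅑)
f(l) = 2*l*(196 + l) (f(l) = (2*l)*(196 + l) = 2*l*(196 + l))
H = 219325/81 (H = (86 + ⅑)*(46/(-18) - 1*(-34)) = 775*(46*(-1/18) + 34)/9 = 775*(-23/9 + 34)/9 = (775/9)*(283/9) = 219325/81 ≈ 2707.7)
√(H + f(108)) = √(219325/81 + 2*108*(196 + 108)) = √(219325/81 + 2*108*304) = √(219325/81 + 65664) = √(5538109/81) = √5538109/9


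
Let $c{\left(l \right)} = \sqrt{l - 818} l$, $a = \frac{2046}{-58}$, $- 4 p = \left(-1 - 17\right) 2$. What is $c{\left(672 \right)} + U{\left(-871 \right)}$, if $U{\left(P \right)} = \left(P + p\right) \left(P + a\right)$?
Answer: $\frac{22655084}{29} + 672 i \sqrt{146} \approx 7.8121 \cdot 10^{5} + 8119.8 i$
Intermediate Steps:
$p = 9$ ($p = - \frac{\left(-1 - 17\right) 2}{4} = - \frac{\left(-18\right) 2}{4} = \left(- \frac{1}{4}\right) \left(-36\right) = 9$)
$a = - \frac{1023}{29}$ ($a = 2046 \left(- \frac{1}{58}\right) = - \frac{1023}{29} \approx -35.276$)
$U{\left(P \right)} = \left(9 + P\right) \left(- \frac{1023}{29} + P\right)$ ($U{\left(P \right)} = \left(P + 9\right) \left(P - \frac{1023}{29}\right) = \left(9 + P\right) \left(- \frac{1023}{29} + P\right)$)
$c{\left(l \right)} = l \sqrt{-818 + l}$ ($c{\left(l \right)} = \sqrt{-818 + l} l = l \sqrt{-818 + l}$)
$c{\left(672 \right)} + U{\left(-871 \right)} = 672 \sqrt{-818 + 672} - \left(- \frac{654495}{29} - 758641\right) = 672 \sqrt{-146} + \left(- \frac{9207}{29} + 758641 + \frac{663702}{29}\right) = 672 i \sqrt{146} + \frac{22655084}{29} = \frac{22655084}{29} + 672 i \sqrt{146}$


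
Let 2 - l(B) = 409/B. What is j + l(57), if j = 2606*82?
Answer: 12180149/57 ≈ 2.1369e+5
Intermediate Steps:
j = 213692
l(B) = 2 - 409/B
j + l(57) = 213692 + (2 - 409/57) = 213692 - 295/57 = 12180149/57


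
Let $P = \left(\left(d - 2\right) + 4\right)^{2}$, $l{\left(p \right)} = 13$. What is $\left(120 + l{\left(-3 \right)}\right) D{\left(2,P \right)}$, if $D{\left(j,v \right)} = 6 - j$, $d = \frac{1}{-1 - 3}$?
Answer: $532$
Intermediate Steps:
$d = - \frac{1}{4}$ ($d = \frac{1}{-4} = - \frac{1}{4} \approx -0.25$)
$P = \frac{49}{16}$ ($P = \left(\left(- \frac{1}{4} - 2\right) + 4\right)^{2} = \left(- \frac{9}{4} + 4\right)^{2} = \left(\frac{7}{4}\right)^{2} = \frac{49}{16} \approx 3.0625$)
$\left(120 + l{\left(-3 \right)}\right) D{\left(2,P \right)} = \left(120 + 13\right) \left(6 - 2\right) = 133 \left(6 - 2\right) = 133 \cdot 4 = 532$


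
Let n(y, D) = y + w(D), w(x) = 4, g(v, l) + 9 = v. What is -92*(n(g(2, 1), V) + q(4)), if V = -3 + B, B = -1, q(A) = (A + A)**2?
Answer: -5612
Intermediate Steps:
q(A) = 4*A**2 (q(A) = (2*A)**2 = 4*A**2)
g(v, l) = -9 + v
V = -4 (V = -3 - 1 = -4)
n(y, D) = 4 + y (n(y, D) = y + 4 = 4 + y)
-92*(n(g(2, 1), V) + q(4)) = -92*((4 + (-9 + 2)) + 4*4**2) = -92*((4 - 7) + 4*16) = -92*(-3 + 64) = -92*61 = -5612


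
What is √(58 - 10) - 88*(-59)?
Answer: 5192 + 4*√3 ≈ 5198.9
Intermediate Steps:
√(58 - 10) - 88*(-59) = √48 + 5192 = 4*√3 + 5192 = 5192 + 4*√3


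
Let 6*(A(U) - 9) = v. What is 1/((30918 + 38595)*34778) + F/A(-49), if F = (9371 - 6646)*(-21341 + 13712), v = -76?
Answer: 150773845365071561/26592754254 ≈ 5.6697e+6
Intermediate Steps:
A(U) = -11/3 (A(U) = 9 + (⅙)*(-76) = 9 - 38/3 = -11/3)
F = -20789025 (F = 2725*(-7629) = -20789025)
1/((30918 + 38595)*34778) + F/A(-49) = 1/((30918 + 38595)*34778) - 20789025/(-11/3) = (1/34778)/69513 - 20789025*(-3/11) = (1/69513)*(1/34778) + 62367075/11 = 1/2417523114 + 62367075/11 = 150773845365071561/26592754254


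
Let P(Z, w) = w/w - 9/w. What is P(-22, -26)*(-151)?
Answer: -5285/26 ≈ -203.27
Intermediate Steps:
P(Z, w) = 1 - 9/w
P(-22, -26)*(-151) = ((-9 - 26)/(-26))*(-151) = -1/26*(-35)*(-151) = (35/26)*(-151) = -5285/26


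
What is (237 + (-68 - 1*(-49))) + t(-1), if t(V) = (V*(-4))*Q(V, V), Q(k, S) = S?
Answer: 214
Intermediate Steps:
t(V) = -4*V² (t(V) = (V*(-4))*V = (-4*V)*V = -4*V²)
(237 + (-68 - 1*(-49))) + t(-1) = (237 + (-68 - 1*(-49))) - 4*(-1)² = (237 + (-68 + 49)) - 4*1 = (237 - 19) - 4 = 218 - 4 = 214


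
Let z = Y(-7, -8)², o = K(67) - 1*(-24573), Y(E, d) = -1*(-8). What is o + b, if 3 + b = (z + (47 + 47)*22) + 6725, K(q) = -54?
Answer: 33373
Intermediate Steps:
Y(E, d) = 8
o = 24519 (o = -54 - 1*(-24573) = -54 + 24573 = 24519)
z = 64 (z = 8² = 64)
b = 8854 (b = -3 + ((64 + (47 + 47)*22) + 6725) = -3 + ((64 + 94*22) + 6725) = -3 + ((64 + 2068) + 6725) = -3 + (2132 + 6725) = -3 + 8857 = 8854)
o + b = 24519 + 8854 = 33373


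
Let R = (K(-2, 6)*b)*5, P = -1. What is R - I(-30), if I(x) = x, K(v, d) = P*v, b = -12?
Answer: -90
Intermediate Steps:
K(v, d) = -v
R = -120 (R = (-1*(-2)*(-12))*5 = (2*(-12))*5 = -24*5 = -120)
R - I(-30) = -120 - 1*(-30) = -120 + 30 = -90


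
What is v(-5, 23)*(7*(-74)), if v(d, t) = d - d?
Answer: 0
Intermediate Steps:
v(d, t) = 0
v(-5, 23)*(7*(-74)) = 0*(7*(-74)) = 0*(-518) = 0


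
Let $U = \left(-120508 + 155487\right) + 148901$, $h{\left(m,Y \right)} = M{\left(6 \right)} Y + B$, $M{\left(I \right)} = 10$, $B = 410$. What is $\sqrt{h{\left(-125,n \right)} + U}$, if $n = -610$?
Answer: $\sqrt{178190} \approx 422.13$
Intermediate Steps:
$h{\left(m,Y \right)} = 410 + 10 Y$ ($h{\left(m,Y \right)} = 10 Y + 410 = 410 + 10 Y$)
$U = 183880$ ($U = 34979 + 148901 = 183880$)
$\sqrt{h{\left(-125,n \right)} + U} = \sqrt{\left(410 + 10 \left(-610\right)\right) + 183880} = \sqrt{\left(410 - 6100\right) + 183880} = \sqrt{-5690 + 183880} = \sqrt{178190}$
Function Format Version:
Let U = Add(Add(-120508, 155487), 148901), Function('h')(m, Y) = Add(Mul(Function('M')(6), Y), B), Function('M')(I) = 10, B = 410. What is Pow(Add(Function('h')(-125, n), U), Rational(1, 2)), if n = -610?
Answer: Pow(178190, Rational(1, 2)) ≈ 422.13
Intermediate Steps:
Function('h')(m, Y) = Add(410, Mul(10, Y)) (Function('h')(m, Y) = Add(Mul(10, Y), 410) = Add(410, Mul(10, Y)))
U = 183880 (U = Add(34979, 148901) = 183880)
Pow(Add(Function('h')(-125, n), U), Rational(1, 2)) = Pow(Add(Add(410, Mul(10, -610)), 183880), Rational(1, 2)) = Pow(Add(Add(410, -6100), 183880), Rational(1, 2)) = Pow(Add(-5690, 183880), Rational(1, 2)) = Pow(178190, Rational(1, 2))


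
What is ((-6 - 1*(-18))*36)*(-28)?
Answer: -12096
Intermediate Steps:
((-6 - 1*(-18))*36)*(-28) = ((-6 + 18)*36)*(-28) = (12*36)*(-28) = 432*(-28) = -12096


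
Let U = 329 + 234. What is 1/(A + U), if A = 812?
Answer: 1/1375 ≈ 0.00072727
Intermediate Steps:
U = 563
1/(A + U) = 1/(812 + 563) = 1/1375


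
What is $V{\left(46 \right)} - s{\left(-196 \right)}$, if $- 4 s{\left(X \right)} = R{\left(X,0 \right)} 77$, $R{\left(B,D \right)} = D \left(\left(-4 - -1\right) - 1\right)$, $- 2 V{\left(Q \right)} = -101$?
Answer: $\frac{101}{2} \approx 50.5$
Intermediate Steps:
$V{\left(Q \right)} = \frac{101}{2}$ ($V{\left(Q \right)} = \left(- \frac{1}{2}\right) \left(-101\right) = \frac{101}{2}$)
$R{\left(B,D \right)} = - 4 D$ ($R{\left(B,D \right)} = D \left(\left(-4 + 1\right) - 1\right) = D \left(-3 - 1\right) = D \left(-4\right) = - 4 D$)
$s{\left(X \right)} = 0$ ($s{\left(X \right)} = - \frac{\left(-4\right) 0 \cdot 77}{4} = - \frac{0 \cdot 77}{4} = \left(- \frac{1}{4}\right) 0 = 0$)
$V{\left(46 \right)} - s{\left(-196 \right)} = \frac{101}{2} - 0 = \frac{101}{2} + 0 = \frac{101}{2}$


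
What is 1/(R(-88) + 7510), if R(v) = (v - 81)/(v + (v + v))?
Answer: 264/1982809 ≈ 0.00013314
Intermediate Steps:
R(v) = (-81 + v)/(3*v) (R(v) = (-81 + v)/(v + 2*v) = (-81 + v)/((3*v)) = (-81 + v)*(1/(3*v)) = (-81 + v)/(3*v))
1/(R(-88) + 7510) = 1/((⅓)*(-81 - 88)/(-88) + 7510) = 1/((⅓)*(-1/88)*(-169) + 7510) = 1/(169/264 + 7510) = 1/(1982809/264) = 264/1982809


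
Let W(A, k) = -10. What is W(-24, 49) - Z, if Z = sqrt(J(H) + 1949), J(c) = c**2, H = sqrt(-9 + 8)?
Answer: -10 - 2*sqrt(487) ≈ -54.136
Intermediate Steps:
H = I (H = sqrt(-1) = I ≈ 1.0*I)
Z = 2*sqrt(487) (Z = sqrt(I**2 + 1949) = sqrt(-1 + 1949) = sqrt(1948) = 2*sqrt(487) ≈ 44.136)
W(-24, 49) - Z = -10 - 2*sqrt(487)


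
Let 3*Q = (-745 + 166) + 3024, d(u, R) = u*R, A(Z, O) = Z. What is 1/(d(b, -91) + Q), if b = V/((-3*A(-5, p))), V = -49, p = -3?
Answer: 15/16684 ≈ 0.00089907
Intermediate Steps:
b = -49/15 (b = -49/((-3*(-5))) = -49/15 ≈ -3.2667)
d(u, R) = R*u
Q = 815 (Q = ((-745 + 166) + 3024)/3 = (-579 + 3024)/3 = (⅓)*2445 = 815)
1/(d(b, -91) + Q) = 1/(-91*(-49/15) + 815) = 1/(4459/15 + 815) = 1/(16684/15) = 15/16684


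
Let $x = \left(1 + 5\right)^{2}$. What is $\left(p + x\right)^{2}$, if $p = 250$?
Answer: $81796$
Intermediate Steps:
$x = 36$ ($x = 6^{2} = 36$)
$\left(p + x\right)^{2} = \left(250 + 36\right)^{2} = 286^{2} = 81796$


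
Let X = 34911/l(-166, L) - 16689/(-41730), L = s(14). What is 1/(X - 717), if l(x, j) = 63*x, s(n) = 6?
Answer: -4040855/2909166206 ≈ -0.0013890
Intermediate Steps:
L = 6
X = -11873171/4040855 (X = 34911/((63*(-166))) - 16689/(-41730) = 34911/(-10458) - 16689*(-1/41730) = 34911*(-1/10458) + 5563/13910 = -3879/1162 + 5563/13910 = -11873171/4040855 ≈ -2.9383)
1/(X - 717) = 1/(-11873171/4040855 - 717) = 1/(-2909166206/4040855) = -4040855/2909166206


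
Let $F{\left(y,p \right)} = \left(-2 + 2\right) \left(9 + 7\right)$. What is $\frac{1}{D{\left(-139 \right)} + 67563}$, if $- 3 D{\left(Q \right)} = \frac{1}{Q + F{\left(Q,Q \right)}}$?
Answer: $\frac{417}{28173772} \approx 1.4801 \cdot 10^{-5}$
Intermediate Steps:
$F{\left(y,p \right)} = 0$ ($F{\left(y,p \right)} = 0 \cdot 16 = 0$)
$D{\left(Q \right)} = - \frac{1}{3 Q}$ ($D{\left(Q \right)} = - \frac{1}{3 \left(Q + 0\right)} = - \frac{1}{3 Q}$)
$\frac{1}{D{\left(-139 \right)} + 67563} = \frac{1}{- \frac{1}{3 \left(-139\right)} + 67563} = \frac{1}{\left(- \frac{1}{3}\right) \left(- \frac{1}{139}\right) + 67563} = \frac{1}{\frac{1}{417} + 67563} = \frac{1}{\frac{28173772}{417}} = \frac{417}{28173772}$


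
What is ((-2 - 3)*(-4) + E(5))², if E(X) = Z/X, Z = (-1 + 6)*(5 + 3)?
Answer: 784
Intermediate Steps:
Z = 40 (Z = 5*8 = 40)
E(X) = 40/X
((-2 - 3)*(-4) + E(5))² = ((-2 - 3)*(-4) + 40/5)² = (-5*(-4) + 40*(⅕))² = (20 + 8)² = 28² = 784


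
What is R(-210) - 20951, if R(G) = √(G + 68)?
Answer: -20951 + I*√142 ≈ -20951.0 + 11.916*I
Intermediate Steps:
R(G) = √(68 + G)
R(-210) - 20951 = √(68 - 210) - 20951 = √(-142) - 20951 = I*√142 - 20951 = -20951 + I*√142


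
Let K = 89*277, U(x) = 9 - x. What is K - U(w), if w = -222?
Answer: 24422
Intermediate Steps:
K = 24653
K - U(w) = 24653 - (9 - 1*(-222)) = 24653 - (9 + 222) = 24653 - 1*231 = 24653 - 231 = 24422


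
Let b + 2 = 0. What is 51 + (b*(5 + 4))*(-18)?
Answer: 375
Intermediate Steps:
b = -2 (b = -2 + 0 = -2)
51 + (b*(5 + 4))*(-18) = 51 - 2*(5 + 4)*(-18) = 51 - 2*9*(-18) = 51 - 18*(-18) = 51 + 324 = 375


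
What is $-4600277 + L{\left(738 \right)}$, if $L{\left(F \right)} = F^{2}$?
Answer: $-4055633$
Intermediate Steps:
$-4600277 + L{\left(738 \right)} = -4600277 + 738^{2} = -4600277 + 544644 = -4055633$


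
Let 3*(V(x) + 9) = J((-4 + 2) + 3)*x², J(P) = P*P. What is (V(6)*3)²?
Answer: 81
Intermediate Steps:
J(P) = P²
V(x) = -9 + x²/3 (V(x) = -9 + (((-4 + 2) + 3)²*x²)/3 = -9 + ((-2 + 3)²*x²)/3 = -9 + (1²*x²)/3 = -9 + (1*x²)/3 = -9 + x²/3)
(V(6)*3)² = ((-9 + (⅓)*6²)*3)² = ((-9 + (⅓)*36)*3)² = ((-9 + 12)*3)² = (3*3)² = 9² = 81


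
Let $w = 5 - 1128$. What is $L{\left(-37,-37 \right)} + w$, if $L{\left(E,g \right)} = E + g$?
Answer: $-1197$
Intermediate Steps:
$w = -1123$ ($w = 5 - 1128 = -1123$)
$L{\left(-37,-37 \right)} + w = \left(-37 - 37\right) - 1123 = -74 - 1123 = -1197$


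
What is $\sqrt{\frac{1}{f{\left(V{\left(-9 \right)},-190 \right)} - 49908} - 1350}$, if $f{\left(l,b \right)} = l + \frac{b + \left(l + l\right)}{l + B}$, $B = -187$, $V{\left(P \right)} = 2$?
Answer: $\frac{11 i \sqrt{237749655256810}}{4616212} \approx 36.742 i$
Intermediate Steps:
$f{\left(l,b \right)} = l + \frac{b + 2 l}{-187 + l}$ ($f{\left(l,b \right)} = l + \frac{b + \left(l + l\right)}{l - 187} = l + \frac{b + 2 l}{-187 + l}$)
$\sqrt{\frac{1}{f{\left(V{\left(-9 \right)},-190 \right)} - 49908} - 1350} = \sqrt{\frac{1}{\frac{-190 + 2^{2} - 370}{-187 + 2} - 49908} - 1350} = \sqrt{\frac{1}{\frac{-190 + 4 - 370}{-185} - 49908} - 1350} = \sqrt{\frac{1}{\left(- \frac{1}{185}\right) \left(-556\right) - 49908} - 1350} = \sqrt{\frac{1}{\frac{556}{185} - 49908} - 1350} = \sqrt{\frac{1}{- \frac{9232424}{185}} - 1350} = \sqrt{- \frac{185}{9232424} - 1350} = \sqrt{- \frac{12463772585}{9232424}} = \frac{11 i \sqrt{237749655256810}}{4616212}$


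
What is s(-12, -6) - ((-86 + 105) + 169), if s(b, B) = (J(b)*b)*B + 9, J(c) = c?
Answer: -1043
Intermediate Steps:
s(b, B) = 9 + B*b² (s(b, B) = (b*b)*B + 9 = b²*B + 9 = B*b² + 9 = 9 + B*b²)
s(-12, -6) - ((-86 + 105) + 169) = (9 - 6*(-12)²) - ((-86 + 105) + 169) = (9 - 6*144) - (19 + 169) = (9 - 864) - 1*188 = -855 - 188 = -1043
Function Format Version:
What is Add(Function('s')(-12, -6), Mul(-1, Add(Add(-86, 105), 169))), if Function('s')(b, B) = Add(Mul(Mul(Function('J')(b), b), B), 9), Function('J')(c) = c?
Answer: -1043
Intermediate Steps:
Function('s')(b, B) = Add(9, Mul(B, Pow(b, 2))) (Function('s')(b, B) = Add(Mul(Mul(b, b), B), 9) = Add(Mul(Pow(b, 2), B), 9) = Add(Mul(B, Pow(b, 2)), 9) = Add(9, Mul(B, Pow(b, 2))))
Add(Function('s')(-12, -6), Mul(-1, Add(Add(-86, 105), 169))) = Add(Add(9, Mul(-6, Pow(-12, 2))), Mul(-1, Add(Add(-86, 105), 169))) = Add(Add(9, Mul(-6, 144)), Mul(-1, Add(19, 169))) = Add(Add(9, -864), Mul(-1, 188)) = Add(-855, -188) = -1043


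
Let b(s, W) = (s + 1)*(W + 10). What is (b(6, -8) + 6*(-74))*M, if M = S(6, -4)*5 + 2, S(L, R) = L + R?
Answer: -5160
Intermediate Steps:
M = 12 (M = (6 - 4)*5 + 2 = 2*5 + 2 = 10 + 2 = 12)
b(s, W) = (1 + s)*(10 + W)
(b(6, -8) + 6*(-74))*M = ((10 - 8 + 10*6 - 8*6) + 6*(-74))*12 = ((10 - 8 + 60 - 48) - 444)*12 = (14 - 444)*12 = -430*12 = -5160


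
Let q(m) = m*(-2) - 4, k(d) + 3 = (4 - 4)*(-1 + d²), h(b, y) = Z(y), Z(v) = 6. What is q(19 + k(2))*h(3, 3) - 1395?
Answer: -1611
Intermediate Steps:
h(b, y) = 6
k(d) = -3 (k(d) = -3 + (4 - 4)*(-1 + d²) = -3 + 0*(-1 + d²) = -3 + 0 = -3)
q(m) = -4 - 2*m (q(m) = -2*m - 4 = -4 - 2*m)
q(19 + k(2))*h(3, 3) - 1395 = (-4 - 2*(19 - 3))*6 - 1395 = (-4 - 2*16)*6 - 1395 = (-4 - 32)*6 - 1395 = -36*6 - 1395 = -216 - 1395 = -1611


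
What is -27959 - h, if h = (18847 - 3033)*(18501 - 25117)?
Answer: 104597465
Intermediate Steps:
h = -104625424 (h = 15814*(-6616) = -104625424)
-27959 - h = -27959 - 1*(-104625424) = -27959 + 104625424 = 104597465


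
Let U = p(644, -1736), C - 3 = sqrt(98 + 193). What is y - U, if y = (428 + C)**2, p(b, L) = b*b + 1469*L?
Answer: 2321500 + 862*sqrt(291) ≈ 2.3362e+6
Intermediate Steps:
C = 3 + sqrt(291) (C = 3 + sqrt(98 + 193) = 3 + sqrt(291) ≈ 20.059)
p(b, L) = b**2 + 1469*L
U = -2135448 (U = 644**2 + 1469*(-1736) = 414736 - 2550184 = -2135448)
y = (431 + sqrt(291))**2 (y = (428 + (3 + sqrt(291)))**2 = (431 + sqrt(291))**2 ≈ 2.0076e+5)
y - U = (431 + sqrt(291))**2 - 1*(-2135448) = (431 + sqrt(291))**2 + 2135448 = 2135448 + (431 + sqrt(291))**2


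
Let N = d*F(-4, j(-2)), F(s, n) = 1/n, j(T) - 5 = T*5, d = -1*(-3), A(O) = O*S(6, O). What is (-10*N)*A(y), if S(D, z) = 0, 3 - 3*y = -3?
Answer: 0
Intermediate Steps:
y = 2 (y = 1 - 1/3*(-3) = 1 + 1 = 2)
A(O) = 0 (A(O) = O*0 = 0)
d = 3
j(T) = 5 + 5*T (j(T) = 5 + T*5 = 5 + 5*T)
N = -3/5 (N = 3/(5 + 5*(-2)) = 3/(5 - 10) = 3/(-5) = 3*(-1/5) = -3/5 ≈ -0.60000)
(-10*N)*A(y) = -10*(-3/5)*0 = 6*0 = 0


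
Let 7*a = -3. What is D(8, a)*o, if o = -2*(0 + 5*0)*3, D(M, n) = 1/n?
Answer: 0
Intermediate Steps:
a = -3/7 (a = (1/7)*(-3) = -3/7 ≈ -0.42857)
o = 0 (o = -2*(0 + 0)*3 = -2*0*3 = 0*3 = 0)
D(8, a)*o = 0/(-3/7) = -7/3*0 = 0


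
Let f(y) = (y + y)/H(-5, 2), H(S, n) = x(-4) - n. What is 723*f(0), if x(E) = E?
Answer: 0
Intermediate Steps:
H(S, n) = -4 - n
f(y) = -y/3 (f(y) = (y + y)/(-4 - 1*2) = (2*y)/(-4 - 2) = (2*y)/(-6) = (2*y)*(-1/6) = -y/3)
723*f(0) = 723*(-1/3*0) = 723*0 = 0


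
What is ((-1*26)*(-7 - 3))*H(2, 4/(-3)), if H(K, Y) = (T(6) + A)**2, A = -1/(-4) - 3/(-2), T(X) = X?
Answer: 62465/4 ≈ 15616.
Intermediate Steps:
A = 7/4 (A = -1*(-1/4) - 3*(-1/2) = 1/4 + 3/2 = 7/4 ≈ 1.7500)
H(K, Y) = 961/16 (H(K, Y) = (6 + 7/4)**2 = (31/4)**2 = 961/16)
((-1*26)*(-7 - 3))*H(2, 4/(-3)) = ((-1*26)*(-7 - 3))*(961/16) = -26*(-10)*(961/16) = 260*(961/16) = 62465/4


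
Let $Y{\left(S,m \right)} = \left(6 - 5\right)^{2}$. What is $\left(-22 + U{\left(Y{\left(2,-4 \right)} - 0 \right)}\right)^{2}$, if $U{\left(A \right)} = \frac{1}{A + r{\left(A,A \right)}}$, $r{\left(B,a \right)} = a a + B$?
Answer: $\frac{4225}{9} \approx 469.44$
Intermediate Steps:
$Y{\left(S,m \right)} = 1$ ($Y{\left(S,m \right)} = 1^{2} = 1$)
$r{\left(B,a \right)} = B + a^{2}$ ($r{\left(B,a \right)} = a^{2} + B = B + a^{2}$)
$U{\left(A \right)} = \frac{1}{A^{2} + 2 A}$ ($U{\left(A \right)} = \frac{1}{A + \left(A + A^{2}\right)} = \frac{1}{A^{2} + 2 A}$)
$\left(-22 + U{\left(Y{\left(2,-4 \right)} - 0 \right)}\right)^{2} = \left(-22 + \frac{1}{\left(1 - 0\right) \left(2 + \left(1 - 0\right)\right)}\right)^{2} = \left(-22 + \frac{1}{\left(1 + 0\right) \left(2 + \left(1 + 0\right)\right)}\right)^{2} = \left(-22 + \frac{1}{1 \left(2 + 1\right)}\right)^{2} = \left(-22 + 1 \cdot \frac{1}{3}\right)^{2} = \left(-22 + \frac{1}{3}\right)^{2} = \left(- \frac{65}{3}\right)^{2} = \frac{4225}{9}$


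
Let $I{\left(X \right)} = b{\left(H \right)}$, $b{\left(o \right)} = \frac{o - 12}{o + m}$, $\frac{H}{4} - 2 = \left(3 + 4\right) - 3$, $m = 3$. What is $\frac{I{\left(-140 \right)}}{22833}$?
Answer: $\frac{4}{205497} \approx 1.9465 \cdot 10^{-5}$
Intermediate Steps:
$H = 24$ ($H = 8 + 4 \left(\left(3 + 4\right) - 3\right) = 8 + 4 \left(7 - 3\right) = 8 + 4 \cdot 4 = 8 + 16 = 24$)
$b{\left(o \right)} = \frac{-12 + o}{3 + o}$ ($b{\left(o \right)} = \frac{o - 12}{o + 3} = \frac{-12 + o}{3 + o}$)
$I{\left(X \right)} = \frac{4}{9}$ ($I{\left(X \right)} = \frac{-12 + 24}{3 + 24} = \frac{1}{27} \cdot 12 = \frac{4}{9}$)
$\frac{I{\left(-140 \right)}}{22833} = \frac{4}{9 \cdot 22833} = \frac{4}{9} \cdot \frac{1}{22833} = \frac{4}{205497}$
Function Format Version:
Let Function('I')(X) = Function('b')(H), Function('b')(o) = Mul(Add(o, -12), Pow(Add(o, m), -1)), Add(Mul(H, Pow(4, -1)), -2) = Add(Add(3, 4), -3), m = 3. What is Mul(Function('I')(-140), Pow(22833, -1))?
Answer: Rational(4, 205497) ≈ 1.9465e-5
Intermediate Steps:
H = 24 (H = Add(8, Mul(4, Add(Add(3, 4), -3))) = Add(8, Mul(4, Add(7, -3))) = Add(8, Mul(4, 4)) = Add(8, 16) = 24)
Function('b')(o) = Mul(Pow(Add(3, o), -1), Add(-12, o)) (Function('b')(o) = Mul(Add(o, -12), Pow(Add(o, 3), -1)) = Mul(Add(-12, o), Pow(Add(3, o), -1)) = Mul(Pow(Add(3, o), -1), Add(-12, o)))
Function('I')(X) = Rational(4, 9) (Function('I')(X) = Mul(Pow(Add(3, 24), -1), Add(-12, 24)) = Mul(Pow(27, -1), 12) = Mul(Rational(1, 27), 12) = Rational(4, 9))
Mul(Function('I')(-140), Pow(22833, -1)) = Mul(Rational(4, 9), Pow(22833, -1)) = Mul(Rational(4, 9), Rational(1, 22833)) = Rational(4, 205497)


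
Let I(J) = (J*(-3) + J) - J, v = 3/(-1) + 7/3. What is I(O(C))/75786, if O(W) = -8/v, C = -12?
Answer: -6/12631 ≈ -0.00047502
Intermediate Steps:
v = -⅔ (v = 3*(-1) + 7*(⅓) = -3 + 7/3 = -⅔ ≈ -0.66667)
O(W) = 12 (O(W) = -8/(-⅔) = -8*(-3/2) = 12)
I(J) = -3*J (I(J) = (-3*J + J) - J = -2*J - J = -3*J)
I(O(C))/75786 = -3*12/75786 = -36*1/75786 = -6/12631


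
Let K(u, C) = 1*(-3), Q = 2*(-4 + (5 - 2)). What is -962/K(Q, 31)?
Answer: 962/3 ≈ 320.67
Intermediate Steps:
Q = -2 (Q = 2*(-4 + 3) = 2*(-1) = -2)
K(u, C) = -3
-962/K(Q, 31) = -962/(-3) = -962*(-⅓) = 962/3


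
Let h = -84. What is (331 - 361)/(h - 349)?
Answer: 30/433 ≈ 0.069284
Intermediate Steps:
(331 - 361)/(h - 349) = (331 - 361)/(-84 - 349) = -30/(-433) = -30*(-1/433) = 30/433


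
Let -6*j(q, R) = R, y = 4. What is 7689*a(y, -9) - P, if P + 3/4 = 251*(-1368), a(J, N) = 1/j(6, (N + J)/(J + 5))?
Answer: 8528199/20 ≈ 4.2641e+5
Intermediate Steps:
j(q, R) = -R/6
a(J, N) = -6*(5 + J)/(J + N) (a(J, N) = 1/(-(N + J)/(6*(J + 5))) = 1/(-(J + N)/(6*(5 + J))) = -6*(5 + J)/(J + N))
P = -1373475/4 (P = -3/4 + 251*(-1368) = -3/4 - 343368 = -1373475/4 ≈ -3.4337e+5)
7689*a(y, -9) - P = 7689*(6*(5 + 4)/(-1*4 - 1*(-9))) - 1*(-1373475/4) = 7689*(6*9/(-4 + 9)) + 1373475/4 = 7689*(6*9/5) + 1373475/4 = 7689*(6*(1/5)*9) + 1373475/4 = 7689*(54/5) + 1373475/4 = 415206/5 + 1373475/4 = 8528199/20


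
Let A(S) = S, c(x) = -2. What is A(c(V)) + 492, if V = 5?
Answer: 490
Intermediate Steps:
A(c(V)) + 492 = -2 + 492 = 490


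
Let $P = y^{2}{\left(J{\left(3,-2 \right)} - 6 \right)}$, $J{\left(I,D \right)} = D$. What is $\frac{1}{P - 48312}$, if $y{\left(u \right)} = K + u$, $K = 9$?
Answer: $- \frac{1}{48311} \approx -2.0699 \cdot 10^{-5}$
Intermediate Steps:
$y{\left(u \right)} = 9 + u$
$P = 1$ ($P = \left(9 - 8\right)^{2} = 1^{2} = 1$)
$\frac{1}{P - 48312} = \frac{1}{1 - 48312} = \frac{1}{-48311} = - \frac{1}{48311}$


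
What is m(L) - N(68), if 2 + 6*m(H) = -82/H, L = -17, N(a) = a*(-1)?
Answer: 1164/17 ≈ 68.471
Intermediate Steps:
N(a) = -a
m(H) = -⅓ - 41/(3*H) (m(H) = -⅓ + (-82/H)/6 = -⅓ - 41/(3*H))
m(L) - N(68) = (⅓)*(-41 - 1*(-17))/(-17) - (-1)*68 = (⅓)*(-1/17)*(-41 + 17) - 1*(-68) = (⅓)*(-1/17)*(-24) + 68 = 8/17 + 68 = 1164/17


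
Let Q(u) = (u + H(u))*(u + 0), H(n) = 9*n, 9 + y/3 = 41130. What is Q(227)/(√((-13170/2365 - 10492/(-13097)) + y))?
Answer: 515290*√4734063447721262501/764189570021 ≈ 1467.1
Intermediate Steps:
y = 123363 (y = -27 + 3*41130 = -27 + 123390 = 123363)
Q(u) = 10*u² (Q(u) = (u + 9*u)*(u + 0) = (10*u)*u = 10*u²)
Q(227)/(√((-13170/2365 - 10492/(-13097)) + y)) = (10*227²)/(√((-13170/2365 - 10492/(-13097)) + 123363)) = (10*51529)/(√((-13170*1/2365 - 10492*(-1/13097)) + 123363)) = 515290/(√((-2634/473 + 10492/13097) + 123363)) = 515290/(√(-29534782/6194881 + 123363)) = 515290/(√(764189570021/6194881)) = 515290/((√4734063447721262501/6194881)) = 515290*(√4734063447721262501/764189570021) = 515290*√4734063447721262501/764189570021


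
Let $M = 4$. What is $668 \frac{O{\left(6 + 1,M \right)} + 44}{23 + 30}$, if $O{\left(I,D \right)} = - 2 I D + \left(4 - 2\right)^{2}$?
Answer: $- \frac{5344}{53} \approx -100.83$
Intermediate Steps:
$O{\left(I,D \right)} = 4 - 2 D I$ ($O{\left(I,D \right)} = - 2 D I + 2^{2} = - 2 D I + 4 = 4 - 2 D I$)
$668 \frac{O{\left(6 + 1,M \right)} + 44}{23 + 30} = 668 \frac{\left(4 - 8 \left(6 + 1\right)\right) + 44}{23 + 30} = 668 \frac{\left(4 - 8 \cdot 7\right) + 44}{53} = 668 \left(\left(4 - 56\right) + 44\right) \frac{1}{53} = 668 \left(-52 + 44\right) \frac{1}{53} = 668 \left(\left(-8\right) \frac{1}{53}\right) = 668 \left(- \frac{8}{53}\right) = - \frac{5344}{53}$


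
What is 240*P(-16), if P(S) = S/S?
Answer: 240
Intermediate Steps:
P(S) = 1
240*P(-16) = 240*1 = 240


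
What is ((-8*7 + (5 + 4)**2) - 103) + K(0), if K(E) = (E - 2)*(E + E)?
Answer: -78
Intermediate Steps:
K(E) = 2*E*(-2 + E) (K(E) = (-2 + E)*(2*E) = 2*E*(-2 + E))
((-8*7 + (5 + 4)**2) - 103) + K(0) = ((-8*7 + (5 + 4)**2) - 103) + 2*0*(-2 + 0) = ((-56 + 9**2) - 103) + 2*0*(-2) = ((-56 + 81) - 103) + 0 = (25 - 103) + 0 = -78 + 0 = -78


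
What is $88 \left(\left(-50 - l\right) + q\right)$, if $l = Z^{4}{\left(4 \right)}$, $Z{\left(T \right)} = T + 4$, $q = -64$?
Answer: $-370480$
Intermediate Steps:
$Z{\left(T \right)} = 4 + T$
$l = 4096$ ($l = \left(4 + 4\right)^{4} = 8^{4} = 4096$)
$88 \left(\left(-50 - l\right) + q\right) = 88 \left(\left(-50 - 4096\right) - 64\right) = 88 \left(-4146 - 64\right) = 88 \left(-4210\right) = -370480$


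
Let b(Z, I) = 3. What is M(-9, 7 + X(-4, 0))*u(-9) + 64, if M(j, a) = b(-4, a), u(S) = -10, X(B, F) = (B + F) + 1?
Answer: 34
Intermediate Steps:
X(B, F) = 1 + B + F
M(j, a) = 3
M(-9, 7 + X(-4, 0))*u(-9) + 64 = 3*(-10) + 64 = -30 + 64 = 34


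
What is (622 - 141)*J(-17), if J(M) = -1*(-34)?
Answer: 16354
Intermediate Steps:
J(M) = 34
(622 - 141)*J(-17) = (622 - 141)*34 = 481*34 = 16354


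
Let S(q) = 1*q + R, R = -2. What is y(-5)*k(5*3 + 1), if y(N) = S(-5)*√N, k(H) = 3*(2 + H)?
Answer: -378*I*√5 ≈ -845.23*I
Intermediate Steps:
S(q) = -2 + q (S(q) = 1*q - 2 = q - 2 = -2 + q)
k(H) = 6 + 3*H
y(N) = -7*√N (y(N) = (-2 - 5)*√N = -7*√N)
y(-5)*k(5*3 + 1) = (-7*I*√5)*(6 + 3*(5*3 + 1)) = (-7*I*√5)*(6 + 3*(15 + 1)) = (-7*I*√5)*(6 + 3*16) = (-7*I*√5)*(6 + 48) = -7*I*√5*54 = -378*I*√5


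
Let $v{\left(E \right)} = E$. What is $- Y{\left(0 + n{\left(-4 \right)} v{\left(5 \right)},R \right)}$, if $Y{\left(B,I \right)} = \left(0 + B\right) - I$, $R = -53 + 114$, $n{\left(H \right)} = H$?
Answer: $81$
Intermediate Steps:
$R = 61$
$Y{\left(B,I \right)} = B - I$
$- Y{\left(0 + n{\left(-4 \right)} v{\left(5 \right)},R \right)} = - (\left(0 - 20\right) - 61) = - (-20 - 61) = \left(-1\right) \left(-81\right) = 81$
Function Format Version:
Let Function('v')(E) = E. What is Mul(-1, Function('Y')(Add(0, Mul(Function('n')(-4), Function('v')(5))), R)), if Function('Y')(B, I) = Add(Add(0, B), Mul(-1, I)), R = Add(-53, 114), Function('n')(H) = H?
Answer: 81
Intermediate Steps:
R = 61
Function('Y')(B, I) = Add(B, Mul(-1, I))
Mul(-1, Function('Y')(Add(0, Mul(Function('n')(-4), Function('v')(5))), R)) = Mul(-1, Add(Add(0, Mul(-4, 5)), Mul(-1, 61))) = Mul(-1, Add(Add(0, -20), -61)) = Mul(-1, Add(-20, -61)) = Mul(-1, -81) = 81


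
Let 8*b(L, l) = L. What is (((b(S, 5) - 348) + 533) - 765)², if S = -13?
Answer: 21650409/64 ≈ 3.3829e+5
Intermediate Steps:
b(L, l) = L/8
(((b(S, 5) - 348) + 533) - 765)² = ((((⅛)*(-13) - 348) + 533) - 765)² = (((-13/8 - 348) + 533) - 765)² = ((-2797/8 + 533) - 765)² = (1467/8 - 765)² = (-4653/8)² = 21650409/64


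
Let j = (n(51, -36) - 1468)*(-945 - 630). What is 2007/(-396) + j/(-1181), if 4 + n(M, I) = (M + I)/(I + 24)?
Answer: -25589897/12991 ≈ -1969.8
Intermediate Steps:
n(M, I) = -4 + (I + M)/(24 + I) (n(M, I) = -4 + (M + I)/(I + 24) = -4 + (I + M)/(24 + I))
j = 9281475/4 (j = ((-96 + 51 - 3*(-36))/(24 - 36) - 1468)*(-945 - 630) = ((-96 + 51 + 108)/(-12) - 1468)*(-1575) = (-1/12*63 - 1468)*(-1575) = (-21/4 - 1468)*(-1575) = -5893/4*(-1575) = 9281475/4 ≈ 2.3204e+6)
2007/(-396) + j/(-1181) = 2007/(-396) + (9281475/4)/(-1181) = 2007*(-1/396) + (9281475/4)*(-1/1181) = -223/44 - 9281475/4724 = -25589897/12991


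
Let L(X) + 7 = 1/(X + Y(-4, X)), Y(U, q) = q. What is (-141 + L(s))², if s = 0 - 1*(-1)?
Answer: 87025/4 ≈ 21756.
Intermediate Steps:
s = 1 (s = 0 + 1 = 1)
L(X) = -7 + 1/(2*X) (L(X) = -7 + 1/(X + X) = -7 + 1/(2*X))
(-141 + L(s))² = (-141 + (-7 + (½)/1))² = (-141 + (-7 + (½)*1))² = (-141 + (-7 + ½))² = (-141 - 13/2)² = (-295/2)² = 87025/4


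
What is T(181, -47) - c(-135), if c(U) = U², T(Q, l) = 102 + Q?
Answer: -17942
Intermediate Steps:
T(181, -47) - c(-135) = (102 + 181) - 1*(-135)² = 283 - 1*18225 = 283 - 18225 = -17942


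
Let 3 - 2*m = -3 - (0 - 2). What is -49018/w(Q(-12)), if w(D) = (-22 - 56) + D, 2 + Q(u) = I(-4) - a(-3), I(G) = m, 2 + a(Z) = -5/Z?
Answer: 147054/233 ≈ 631.13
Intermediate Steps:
a(Z) = -2 - 5/Z
m = 2 (m = 3/2 - (-3 - (0 - 2))/2 = 3/2 - (-3 - 1*(-2))/2 = 3/2 - (-3 + 2)/2 = 3/2 - ½*(-1) = 3/2 + ½ = 2)
I(G) = 2
Q(u) = ⅓ (Q(u) = -2 + (2 - (-2 - 5/(-3))) = -2 + (2 - (-2 - 5*(-⅓))) = -2 + (2 - (-2 + 5/3)) = -2 + (2 - 1*(-⅓)) = -2 + (2 + ⅓) = -2 + 7/3 = ⅓)
w(D) = -78 + D
-49018/w(Q(-12)) = -49018/(-78 + ⅓) = -49018/(-233/3) = -49018*(-3/233) = 147054/233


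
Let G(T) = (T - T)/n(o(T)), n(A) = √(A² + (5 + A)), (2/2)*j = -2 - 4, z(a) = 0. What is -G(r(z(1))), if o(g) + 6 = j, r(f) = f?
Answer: 0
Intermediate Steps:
j = -6 (j = -2 - 4 = -6)
o(g) = -12 (o(g) = -6 - 6 = -12)
n(A) = √(5 + A + A²)
G(T) = 0 (G(T) = (T - T)/(√(5 - 12 + (-12)²)) = 0/(√(5 - 12 + 144)) = 0/(√137) = 0*(√137/137) = 0)
-G(r(z(1))) = -1*0 = 0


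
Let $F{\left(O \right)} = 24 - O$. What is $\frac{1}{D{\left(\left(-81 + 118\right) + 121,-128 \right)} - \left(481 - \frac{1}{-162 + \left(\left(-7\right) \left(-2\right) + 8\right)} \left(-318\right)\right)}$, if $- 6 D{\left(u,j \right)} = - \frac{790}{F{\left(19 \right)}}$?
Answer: $- \frac{210}{95003} \approx -0.0022105$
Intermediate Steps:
$D{\left(u,j \right)} = \frac{79}{3}$ ($D{\left(u,j \right)} = - \frac{\left(-790\right) \frac{1}{24 - 19}}{6} = - \frac{\left(-790\right) \frac{1}{5}}{6} = \left(- \frac{1}{6}\right) \left(-158\right) = \frac{79}{3}$)
$\frac{1}{D{\left(\left(-81 + 118\right) + 121,-128 \right)} - \left(481 - \frac{1}{-162 + \left(\left(-7\right) \left(-2\right) + 8\right)} \left(-318\right)\right)} = \frac{1}{\frac{79}{3} - \left(481 - \frac{1}{-162 + \left(\left(-7\right) \left(-2\right) + 8\right)} \left(-318\right)\right)} = \frac{1}{\frac{79}{3} - \left(481 - \frac{1}{-162 + \left(14 + 8\right)} \left(-318\right)\right)} = \frac{1}{\frac{79}{3} - \left(481 - \frac{1}{-162 + 22} \left(-318\right)\right)} = \frac{1}{\frac{79}{3} - \left(481 - \frac{1}{-140} \left(-318\right)\right)} = \frac{1}{\frac{79}{3} - \frac{33511}{70}} = \frac{1}{- \frac{95003}{210}} = - \frac{210}{95003}$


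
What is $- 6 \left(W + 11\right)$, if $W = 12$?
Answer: $-138$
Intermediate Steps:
$- 6 \left(W + 11\right) = - 6 \left(12 + 11\right) = \left(-6\right) 23 = -138$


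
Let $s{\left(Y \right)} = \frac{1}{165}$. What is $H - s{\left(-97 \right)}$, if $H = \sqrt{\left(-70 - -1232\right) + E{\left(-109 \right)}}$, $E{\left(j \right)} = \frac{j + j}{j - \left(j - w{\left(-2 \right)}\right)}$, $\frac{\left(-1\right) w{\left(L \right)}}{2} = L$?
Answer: $- \frac{1}{165} + \frac{\sqrt{4430}}{2} \approx 33.273$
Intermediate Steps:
$w{\left(L \right)} = - 2 L$
$E{\left(j \right)} = \frac{j}{2}$ ($E{\left(j \right)} = \frac{j + j}{j - \left(-4 + j\right)} = \frac{2 j}{j - \left(-4 + j\right)} = \frac{2 j}{4} = 2 j \frac{1}{4} = \frac{j}{2}$)
$H = \frac{\sqrt{4430}}{2}$ ($H = \sqrt{\left(-70 - -1232\right) + \frac{1}{2} \left(-109\right)} = \sqrt{\left(-70 + 1232\right) - \frac{109}{2}} = \sqrt{1162 - \frac{109}{2}} = \sqrt{\frac{2215}{2}} = \frac{\sqrt{4430}}{2} \approx 33.279$)
$s{\left(Y \right)} = \frac{1}{165}$
$H - s{\left(-97 \right)} = \frac{\sqrt{4430}}{2} - \frac{1}{165} = - \frac{1}{165} + \frac{\sqrt{4430}}{2}$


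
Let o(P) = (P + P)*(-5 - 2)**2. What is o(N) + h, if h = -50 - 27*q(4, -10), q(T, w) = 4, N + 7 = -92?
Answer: -9860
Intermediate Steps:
N = -99 (N = -7 - 92 = -99)
o(P) = 98*P (o(P) = (2*P)*(-7)**2 = (2*P)*49 = 98*P)
h = -158 (h = -50 - 27*4 = -50 - 108 = -158)
o(N) + h = 98*(-99) - 158 = -9702 - 158 = -9860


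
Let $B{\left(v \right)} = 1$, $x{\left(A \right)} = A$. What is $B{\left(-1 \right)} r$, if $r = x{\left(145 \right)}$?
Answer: $145$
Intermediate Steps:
$r = 145$
$B{\left(-1 \right)} r = 1 \cdot 145 = 145$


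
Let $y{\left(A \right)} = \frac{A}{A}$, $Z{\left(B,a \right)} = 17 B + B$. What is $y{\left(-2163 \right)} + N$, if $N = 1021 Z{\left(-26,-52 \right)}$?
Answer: $-477827$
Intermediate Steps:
$Z{\left(B,a \right)} = 18 B$
$N = -477828$ ($N = 1021 \cdot 18 \left(-26\right) = 1021 \left(-468\right) = -477828$)
$y{\left(A \right)} = 1$
$y{\left(-2163 \right)} + N = 1 - 477828 = -477827$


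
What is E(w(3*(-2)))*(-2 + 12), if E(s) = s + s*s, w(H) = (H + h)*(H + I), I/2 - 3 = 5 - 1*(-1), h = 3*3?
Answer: 13320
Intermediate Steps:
h = 9
I = 18 (I = 6 + 2*(5 - 1*(-1)) = 6 + 2*(5 + 1) = 6 + 2*6 = 6 + 12 = 18)
w(H) = (9 + H)*(18 + H) (w(H) = (H + 9)*(H + 18) = (9 + H)*(18 + H))
E(s) = s + s²
E(w(3*(-2)))*(-2 + 12) = ((162 + (3*(-2))² + 27*(3*(-2)))*(1 + (162 + (3*(-2))² + 27*(3*(-2)))))*(-2 + 12) = ((162 + (-6)² + 27*(-6))*(1 + (162 + (-6)² + 27*(-6))))*10 = ((162 + 36 - 162)*(1 + (162 + 36 - 162)))*10 = (36*(1 + 36))*10 = (36*37)*10 = 1332*10 = 13320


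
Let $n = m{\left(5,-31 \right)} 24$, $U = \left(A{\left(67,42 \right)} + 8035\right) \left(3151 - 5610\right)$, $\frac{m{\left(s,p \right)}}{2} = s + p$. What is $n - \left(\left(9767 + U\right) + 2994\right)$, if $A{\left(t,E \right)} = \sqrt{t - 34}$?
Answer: $19744056 + 2459 \sqrt{33} \approx 1.9758 \cdot 10^{7}$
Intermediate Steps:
$A{\left(t,E \right)} = \sqrt{-34 + t}$
$m{\left(s,p \right)} = 2 p + 2 s$ ($m{\left(s,p \right)} = 2 \left(s + p\right) = 2 \left(p + s\right) = 2 p + 2 s$)
$U = -19758065 - 2459 \sqrt{33}$ ($U = \left(\sqrt{-34 + 67} + 8035\right) \left(3151 - 5610\right) = \left(\sqrt{33} + 8035\right) \left(-2459\right) = \left(8035 + \sqrt{33}\right) \left(-2459\right) = -19758065 - 2459 \sqrt{33} \approx -1.9772 \cdot 10^{7}$)
$n = -1248$ ($n = \left(2 \left(-31\right) + 2 \cdot 5\right) 24 = \left(-62 + 10\right) 24 = \left(-52\right) 24 = -1248$)
$n - \left(\left(9767 + U\right) + 2994\right) = -1248 - \left(\left(9767 - \left(19758065 + 2459 \sqrt{33}\right)\right) + 2994\right) = -1248 - \left(\left(-19748298 - 2459 \sqrt{33}\right) + 2994\right) = -1248 - \left(-19745304 - 2459 \sqrt{33}\right) = -1248 + \left(19745304 + 2459 \sqrt{33}\right) = 19744056 + 2459 \sqrt{33}$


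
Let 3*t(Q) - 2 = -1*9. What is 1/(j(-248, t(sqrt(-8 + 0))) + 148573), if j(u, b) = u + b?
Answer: 3/444968 ≈ 6.7421e-6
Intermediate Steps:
t(Q) = -7/3 (t(Q) = 2/3 + (-1*9)/3 = 2/3 + (1/3)*(-9) = 2/3 - 3 = -7/3)
j(u, b) = b + u
1/(j(-248, t(sqrt(-8 + 0))) + 148573) = 1/((-7/3 - 248) + 148573) = 1/(-751/3 + 148573) = 1/(444968/3) = 3/444968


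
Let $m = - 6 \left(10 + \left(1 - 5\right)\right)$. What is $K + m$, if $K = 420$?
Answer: $384$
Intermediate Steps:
$m = -36$ ($m = - 6 \left(10 + \left(1 - 5\right)\right) = - 6 \left(10 - 4\right) = \left(-6\right) 6 = -36$)
$K + m = 420 - 36 = 384$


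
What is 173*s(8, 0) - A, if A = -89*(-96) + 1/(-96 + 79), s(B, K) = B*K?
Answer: -145247/17 ≈ -8543.9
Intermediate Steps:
A = 145247/17 (A = 8544 + 1/(-17) = 8544 - 1/17 = 145247/17 ≈ 8543.9)
173*s(8, 0) - A = 173*(8*0) - 1*145247/17 = 173*0 - 145247/17 = 0 - 145247/17 = -145247/17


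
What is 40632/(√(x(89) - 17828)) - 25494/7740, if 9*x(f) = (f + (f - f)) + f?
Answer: -4249/1290 - 60948*I*√160274/80137 ≈ -3.2938 - 304.48*I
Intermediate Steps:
x(f) = 2*f/9 (x(f) = ((f + (f - f)) + f)/9 = ((f + 0) + f)/9 = (f + f)/9 = (2*f)/9 = 2*f/9)
40632/(√(x(89) - 17828)) - 25494/7740 = 40632/(√((2/9)*89 - 17828)) - 25494/7740 = 40632/(√(178/9 - 17828)) - 25494*1/7740 = 40632/(√(-160274/9)) - 4249/1290 = 40632/((I*√160274/3)) - 4249/1290 = 40632*(-3*I*√160274/160274) - 4249/1290 = -60948*I*√160274/80137 - 4249/1290 = -4249/1290 - 60948*I*√160274/80137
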